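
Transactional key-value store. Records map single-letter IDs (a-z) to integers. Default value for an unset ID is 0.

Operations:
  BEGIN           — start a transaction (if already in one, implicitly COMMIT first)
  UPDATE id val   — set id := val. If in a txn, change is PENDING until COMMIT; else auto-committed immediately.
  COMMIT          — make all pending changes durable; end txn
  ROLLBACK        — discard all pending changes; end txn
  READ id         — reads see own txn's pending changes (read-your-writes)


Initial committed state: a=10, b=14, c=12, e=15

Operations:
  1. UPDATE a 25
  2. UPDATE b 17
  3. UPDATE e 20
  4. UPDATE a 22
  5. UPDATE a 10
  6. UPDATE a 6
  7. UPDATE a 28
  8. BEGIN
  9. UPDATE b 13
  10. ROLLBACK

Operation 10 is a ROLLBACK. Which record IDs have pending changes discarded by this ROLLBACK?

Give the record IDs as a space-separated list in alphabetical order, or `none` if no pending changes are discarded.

Answer: b

Derivation:
Initial committed: {a=10, b=14, c=12, e=15}
Op 1: UPDATE a=25 (auto-commit; committed a=25)
Op 2: UPDATE b=17 (auto-commit; committed b=17)
Op 3: UPDATE e=20 (auto-commit; committed e=20)
Op 4: UPDATE a=22 (auto-commit; committed a=22)
Op 5: UPDATE a=10 (auto-commit; committed a=10)
Op 6: UPDATE a=6 (auto-commit; committed a=6)
Op 7: UPDATE a=28 (auto-commit; committed a=28)
Op 8: BEGIN: in_txn=True, pending={}
Op 9: UPDATE b=13 (pending; pending now {b=13})
Op 10: ROLLBACK: discarded pending ['b']; in_txn=False
ROLLBACK at op 10 discards: ['b']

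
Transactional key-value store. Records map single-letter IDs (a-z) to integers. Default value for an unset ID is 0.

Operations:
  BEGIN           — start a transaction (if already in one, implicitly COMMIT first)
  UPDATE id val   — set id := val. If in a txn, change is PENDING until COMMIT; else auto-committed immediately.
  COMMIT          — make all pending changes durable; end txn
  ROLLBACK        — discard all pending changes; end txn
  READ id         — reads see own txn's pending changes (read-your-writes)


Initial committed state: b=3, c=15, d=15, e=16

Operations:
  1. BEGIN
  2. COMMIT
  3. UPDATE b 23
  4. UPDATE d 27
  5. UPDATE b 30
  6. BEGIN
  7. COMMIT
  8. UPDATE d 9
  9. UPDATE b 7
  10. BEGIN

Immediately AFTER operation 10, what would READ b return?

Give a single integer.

Initial committed: {b=3, c=15, d=15, e=16}
Op 1: BEGIN: in_txn=True, pending={}
Op 2: COMMIT: merged [] into committed; committed now {b=3, c=15, d=15, e=16}
Op 3: UPDATE b=23 (auto-commit; committed b=23)
Op 4: UPDATE d=27 (auto-commit; committed d=27)
Op 5: UPDATE b=30 (auto-commit; committed b=30)
Op 6: BEGIN: in_txn=True, pending={}
Op 7: COMMIT: merged [] into committed; committed now {b=30, c=15, d=27, e=16}
Op 8: UPDATE d=9 (auto-commit; committed d=9)
Op 9: UPDATE b=7 (auto-commit; committed b=7)
Op 10: BEGIN: in_txn=True, pending={}
After op 10: visible(b) = 7 (pending={}, committed={b=7, c=15, d=9, e=16})

Answer: 7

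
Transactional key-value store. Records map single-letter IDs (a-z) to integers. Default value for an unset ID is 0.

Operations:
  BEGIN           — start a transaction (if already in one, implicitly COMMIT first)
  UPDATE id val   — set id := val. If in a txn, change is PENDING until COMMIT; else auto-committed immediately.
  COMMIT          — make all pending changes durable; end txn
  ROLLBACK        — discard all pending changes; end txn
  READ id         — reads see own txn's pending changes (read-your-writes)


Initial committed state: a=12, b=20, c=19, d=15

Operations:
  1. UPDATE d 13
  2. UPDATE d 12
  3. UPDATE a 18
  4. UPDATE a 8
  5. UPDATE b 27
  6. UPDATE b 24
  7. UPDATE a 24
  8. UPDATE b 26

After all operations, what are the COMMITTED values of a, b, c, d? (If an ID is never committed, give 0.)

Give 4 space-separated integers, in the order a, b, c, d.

Initial committed: {a=12, b=20, c=19, d=15}
Op 1: UPDATE d=13 (auto-commit; committed d=13)
Op 2: UPDATE d=12 (auto-commit; committed d=12)
Op 3: UPDATE a=18 (auto-commit; committed a=18)
Op 4: UPDATE a=8 (auto-commit; committed a=8)
Op 5: UPDATE b=27 (auto-commit; committed b=27)
Op 6: UPDATE b=24 (auto-commit; committed b=24)
Op 7: UPDATE a=24 (auto-commit; committed a=24)
Op 8: UPDATE b=26 (auto-commit; committed b=26)
Final committed: {a=24, b=26, c=19, d=12}

Answer: 24 26 19 12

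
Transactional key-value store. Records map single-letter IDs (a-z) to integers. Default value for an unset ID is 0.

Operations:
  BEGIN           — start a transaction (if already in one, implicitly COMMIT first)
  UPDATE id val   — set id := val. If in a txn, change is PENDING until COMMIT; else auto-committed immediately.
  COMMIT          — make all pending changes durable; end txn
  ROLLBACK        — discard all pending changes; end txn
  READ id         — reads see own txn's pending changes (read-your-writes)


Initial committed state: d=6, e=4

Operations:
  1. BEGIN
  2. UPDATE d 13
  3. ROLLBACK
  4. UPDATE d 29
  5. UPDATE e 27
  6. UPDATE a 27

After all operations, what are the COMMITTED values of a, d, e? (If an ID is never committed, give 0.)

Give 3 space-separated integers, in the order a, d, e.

Initial committed: {d=6, e=4}
Op 1: BEGIN: in_txn=True, pending={}
Op 2: UPDATE d=13 (pending; pending now {d=13})
Op 3: ROLLBACK: discarded pending ['d']; in_txn=False
Op 4: UPDATE d=29 (auto-commit; committed d=29)
Op 5: UPDATE e=27 (auto-commit; committed e=27)
Op 6: UPDATE a=27 (auto-commit; committed a=27)
Final committed: {a=27, d=29, e=27}

Answer: 27 29 27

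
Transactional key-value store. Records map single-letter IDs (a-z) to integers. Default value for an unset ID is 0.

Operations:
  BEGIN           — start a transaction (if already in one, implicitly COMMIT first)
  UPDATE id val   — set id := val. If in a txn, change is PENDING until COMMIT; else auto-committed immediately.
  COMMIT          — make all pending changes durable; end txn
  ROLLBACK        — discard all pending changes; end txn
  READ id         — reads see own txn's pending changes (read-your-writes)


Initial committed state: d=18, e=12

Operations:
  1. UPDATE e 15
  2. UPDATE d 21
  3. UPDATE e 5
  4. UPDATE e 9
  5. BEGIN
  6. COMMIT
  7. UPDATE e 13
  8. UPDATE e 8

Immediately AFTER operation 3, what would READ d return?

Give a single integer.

Answer: 21

Derivation:
Initial committed: {d=18, e=12}
Op 1: UPDATE e=15 (auto-commit; committed e=15)
Op 2: UPDATE d=21 (auto-commit; committed d=21)
Op 3: UPDATE e=5 (auto-commit; committed e=5)
After op 3: visible(d) = 21 (pending={}, committed={d=21, e=5})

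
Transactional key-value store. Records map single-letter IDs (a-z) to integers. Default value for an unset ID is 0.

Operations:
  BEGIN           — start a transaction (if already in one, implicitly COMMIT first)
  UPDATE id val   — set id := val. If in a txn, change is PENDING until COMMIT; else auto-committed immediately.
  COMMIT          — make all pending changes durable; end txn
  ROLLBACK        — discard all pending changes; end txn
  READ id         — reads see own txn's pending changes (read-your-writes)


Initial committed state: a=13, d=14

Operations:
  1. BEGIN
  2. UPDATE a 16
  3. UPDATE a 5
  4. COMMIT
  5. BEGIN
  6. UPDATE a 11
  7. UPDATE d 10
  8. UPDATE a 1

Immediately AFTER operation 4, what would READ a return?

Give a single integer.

Answer: 5

Derivation:
Initial committed: {a=13, d=14}
Op 1: BEGIN: in_txn=True, pending={}
Op 2: UPDATE a=16 (pending; pending now {a=16})
Op 3: UPDATE a=5 (pending; pending now {a=5})
Op 4: COMMIT: merged ['a'] into committed; committed now {a=5, d=14}
After op 4: visible(a) = 5 (pending={}, committed={a=5, d=14})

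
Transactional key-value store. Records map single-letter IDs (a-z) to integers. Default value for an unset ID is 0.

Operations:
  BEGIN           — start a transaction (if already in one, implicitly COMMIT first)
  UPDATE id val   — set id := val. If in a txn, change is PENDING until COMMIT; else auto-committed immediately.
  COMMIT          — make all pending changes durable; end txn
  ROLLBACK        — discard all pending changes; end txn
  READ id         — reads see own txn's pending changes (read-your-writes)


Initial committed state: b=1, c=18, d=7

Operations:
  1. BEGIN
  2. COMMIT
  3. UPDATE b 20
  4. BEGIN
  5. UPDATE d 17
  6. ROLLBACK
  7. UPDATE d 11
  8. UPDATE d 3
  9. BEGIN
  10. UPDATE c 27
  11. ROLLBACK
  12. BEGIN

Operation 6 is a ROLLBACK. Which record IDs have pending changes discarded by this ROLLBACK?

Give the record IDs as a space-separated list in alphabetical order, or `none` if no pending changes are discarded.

Initial committed: {b=1, c=18, d=7}
Op 1: BEGIN: in_txn=True, pending={}
Op 2: COMMIT: merged [] into committed; committed now {b=1, c=18, d=7}
Op 3: UPDATE b=20 (auto-commit; committed b=20)
Op 4: BEGIN: in_txn=True, pending={}
Op 5: UPDATE d=17 (pending; pending now {d=17})
Op 6: ROLLBACK: discarded pending ['d']; in_txn=False
Op 7: UPDATE d=11 (auto-commit; committed d=11)
Op 8: UPDATE d=3 (auto-commit; committed d=3)
Op 9: BEGIN: in_txn=True, pending={}
Op 10: UPDATE c=27 (pending; pending now {c=27})
Op 11: ROLLBACK: discarded pending ['c']; in_txn=False
Op 12: BEGIN: in_txn=True, pending={}
ROLLBACK at op 6 discards: ['d']

Answer: d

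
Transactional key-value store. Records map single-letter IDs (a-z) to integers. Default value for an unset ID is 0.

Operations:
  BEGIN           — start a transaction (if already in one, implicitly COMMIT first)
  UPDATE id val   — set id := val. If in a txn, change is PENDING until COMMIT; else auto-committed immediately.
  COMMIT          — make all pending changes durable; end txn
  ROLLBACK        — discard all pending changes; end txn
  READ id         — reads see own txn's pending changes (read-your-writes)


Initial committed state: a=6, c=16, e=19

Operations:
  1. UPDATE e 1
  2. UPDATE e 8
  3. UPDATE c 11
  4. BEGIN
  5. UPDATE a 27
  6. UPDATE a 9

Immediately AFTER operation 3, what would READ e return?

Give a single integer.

Answer: 8

Derivation:
Initial committed: {a=6, c=16, e=19}
Op 1: UPDATE e=1 (auto-commit; committed e=1)
Op 2: UPDATE e=8 (auto-commit; committed e=8)
Op 3: UPDATE c=11 (auto-commit; committed c=11)
After op 3: visible(e) = 8 (pending={}, committed={a=6, c=11, e=8})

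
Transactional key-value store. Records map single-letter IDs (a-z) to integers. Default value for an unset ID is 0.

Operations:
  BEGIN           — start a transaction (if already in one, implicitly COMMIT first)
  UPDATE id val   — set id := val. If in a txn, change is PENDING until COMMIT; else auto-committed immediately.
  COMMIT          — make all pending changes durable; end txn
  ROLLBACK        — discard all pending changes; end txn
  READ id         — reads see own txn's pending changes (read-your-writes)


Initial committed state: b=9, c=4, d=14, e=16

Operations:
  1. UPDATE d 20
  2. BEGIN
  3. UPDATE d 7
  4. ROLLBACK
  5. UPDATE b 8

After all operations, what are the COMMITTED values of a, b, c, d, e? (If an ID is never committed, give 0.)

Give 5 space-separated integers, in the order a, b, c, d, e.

Initial committed: {b=9, c=4, d=14, e=16}
Op 1: UPDATE d=20 (auto-commit; committed d=20)
Op 2: BEGIN: in_txn=True, pending={}
Op 3: UPDATE d=7 (pending; pending now {d=7})
Op 4: ROLLBACK: discarded pending ['d']; in_txn=False
Op 5: UPDATE b=8 (auto-commit; committed b=8)
Final committed: {b=8, c=4, d=20, e=16}

Answer: 0 8 4 20 16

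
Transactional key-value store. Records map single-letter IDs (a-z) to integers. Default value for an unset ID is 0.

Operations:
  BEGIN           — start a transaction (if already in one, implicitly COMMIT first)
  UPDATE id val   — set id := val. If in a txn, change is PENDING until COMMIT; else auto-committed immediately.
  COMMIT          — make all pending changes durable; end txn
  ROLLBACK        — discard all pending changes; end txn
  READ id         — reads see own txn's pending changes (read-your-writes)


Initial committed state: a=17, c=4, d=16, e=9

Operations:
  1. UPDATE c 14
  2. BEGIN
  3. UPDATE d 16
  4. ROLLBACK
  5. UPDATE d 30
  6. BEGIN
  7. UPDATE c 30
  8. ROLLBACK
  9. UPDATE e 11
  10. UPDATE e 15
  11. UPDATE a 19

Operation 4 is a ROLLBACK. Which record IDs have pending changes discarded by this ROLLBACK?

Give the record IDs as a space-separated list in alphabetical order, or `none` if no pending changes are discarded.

Initial committed: {a=17, c=4, d=16, e=9}
Op 1: UPDATE c=14 (auto-commit; committed c=14)
Op 2: BEGIN: in_txn=True, pending={}
Op 3: UPDATE d=16 (pending; pending now {d=16})
Op 4: ROLLBACK: discarded pending ['d']; in_txn=False
Op 5: UPDATE d=30 (auto-commit; committed d=30)
Op 6: BEGIN: in_txn=True, pending={}
Op 7: UPDATE c=30 (pending; pending now {c=30})
Op 8: ROLLBACK: discarded pending ['c']; in_txn=False
Op 9: UPDATE e=11 (auto-commit; committed e=11)
Op 10: UPDATE e=15 (auto-commit; committed e=15)
Op 11: UPDATE a=19 (auto-commit; committed a=19)
ROLLBACK at op 4 discards: ['d']

Answer: d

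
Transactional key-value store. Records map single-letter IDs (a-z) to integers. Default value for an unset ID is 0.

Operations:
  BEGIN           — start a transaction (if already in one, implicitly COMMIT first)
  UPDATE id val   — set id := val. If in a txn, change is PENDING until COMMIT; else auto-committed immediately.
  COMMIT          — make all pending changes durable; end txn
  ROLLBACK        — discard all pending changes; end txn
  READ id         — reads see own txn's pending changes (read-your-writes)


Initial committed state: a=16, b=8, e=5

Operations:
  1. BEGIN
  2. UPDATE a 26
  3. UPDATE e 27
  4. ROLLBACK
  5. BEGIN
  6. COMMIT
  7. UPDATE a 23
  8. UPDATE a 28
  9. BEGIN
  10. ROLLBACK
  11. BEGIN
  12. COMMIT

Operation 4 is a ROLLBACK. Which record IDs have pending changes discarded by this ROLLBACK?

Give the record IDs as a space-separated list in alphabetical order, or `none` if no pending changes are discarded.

Initial committed: {a=16, b=8, e=5}
Op 1: BEGIN: in_txn=True, pending={}
Op 2: UPDATE a=26 (pending; pending now {a=26})
Op 3: UPDATE e=27 (pending; pending now {a=26, e=27})
Op 4: ROLLBACK: discarded pending ['a', 'e']; in_txn=False
Op 5: BEGIN: in_txn=True, pending={}
Op 6: COMMIT: merged [] into committed; committed now {a=16, b=8, e=5}
Op 7: UPDATE a=23 (auto-commit; committed a=23)
Op 8: UPDATE a=28 (auto-commit; committed a=28)
Op 9: BEGIN: in_txn=True, pending={}
Op 10: ROLLBACK: discarded pending []; in_txn=False
Op 11: BEGIN: in_txn=True, pending={}
Op 12: COMMIT: merged [] into committed; committed now {a=28, b=8, e=5}
ROLLBACK at op 4 discards: ['a', 'e']

Answer: a e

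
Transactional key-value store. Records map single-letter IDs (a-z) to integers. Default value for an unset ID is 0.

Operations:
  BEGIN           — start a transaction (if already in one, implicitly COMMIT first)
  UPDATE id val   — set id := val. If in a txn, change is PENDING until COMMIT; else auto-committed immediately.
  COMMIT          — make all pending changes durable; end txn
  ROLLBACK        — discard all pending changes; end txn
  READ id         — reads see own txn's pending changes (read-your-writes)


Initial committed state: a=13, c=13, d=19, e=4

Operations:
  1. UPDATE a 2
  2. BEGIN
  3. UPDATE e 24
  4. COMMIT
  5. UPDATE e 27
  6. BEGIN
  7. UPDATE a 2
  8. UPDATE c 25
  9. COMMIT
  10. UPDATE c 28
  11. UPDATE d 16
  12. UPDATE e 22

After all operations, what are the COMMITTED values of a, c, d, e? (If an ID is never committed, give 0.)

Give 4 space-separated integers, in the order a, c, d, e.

Initial committed: {a=13, c=13, d=19, e=4}
Op 1: UPDATE a=2 (auto-commit; committed a=2)
Op 2: BEGIN: in_txn=True, pending={}
Op 3: UPDATE e=24 (pending; pending now {e=24})
Op 4: COMMIT: merged ['e'] into committed; committed now {a=2, c=13, d=19, e=24}
Op 5: UPDATE e=27 (auto-commit; committed e=27)
Op 6: BEGIN: in_txn=True, pending={}
Op 7: UPDATE a=2 (pending; pending now {a=2})
Op 8: UPDATE c=25 (pending; pending now {a=2, c=25})
Op 9: COMMIT: merged ['a', 'c'] into committed; committed now {a=2, c=25, d=19, e=27}
Op 10: UPDATE c=28 (auto-commit; committed c=28)
Op 11: UPDATE d=16 (auto-commit; committed d=16)
Op 12: UPDATE e=22 (auto-commit; committed e=22)
Final committed: {a=2, c=28, d=16, e=22}

Answer: 2 28 16 22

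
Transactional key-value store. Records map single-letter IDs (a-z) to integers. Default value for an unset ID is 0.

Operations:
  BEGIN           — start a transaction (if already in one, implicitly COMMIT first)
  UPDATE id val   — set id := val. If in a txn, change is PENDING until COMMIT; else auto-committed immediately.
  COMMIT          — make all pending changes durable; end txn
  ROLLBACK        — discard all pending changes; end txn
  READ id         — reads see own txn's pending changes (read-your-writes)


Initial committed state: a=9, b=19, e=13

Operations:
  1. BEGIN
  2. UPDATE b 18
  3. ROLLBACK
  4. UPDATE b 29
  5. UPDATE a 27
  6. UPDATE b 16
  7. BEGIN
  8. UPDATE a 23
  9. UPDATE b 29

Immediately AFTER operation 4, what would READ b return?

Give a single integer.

Initial committed: {a=9, b=19, e=13}
Op 1: BEGIN: in_txn=True, pending={}
Op 2: UPDATE b=18 (pending; pending now {b=18})
Op 3: ROLLBACK: discarded pending ['b']; in_txn=False
Op 4: UPDATE b=29 (auto-commit; committed b=29)
After op 4: visible(b) = 29 (pending={}, committed={a=9, b=29, e=13})

Answer: 29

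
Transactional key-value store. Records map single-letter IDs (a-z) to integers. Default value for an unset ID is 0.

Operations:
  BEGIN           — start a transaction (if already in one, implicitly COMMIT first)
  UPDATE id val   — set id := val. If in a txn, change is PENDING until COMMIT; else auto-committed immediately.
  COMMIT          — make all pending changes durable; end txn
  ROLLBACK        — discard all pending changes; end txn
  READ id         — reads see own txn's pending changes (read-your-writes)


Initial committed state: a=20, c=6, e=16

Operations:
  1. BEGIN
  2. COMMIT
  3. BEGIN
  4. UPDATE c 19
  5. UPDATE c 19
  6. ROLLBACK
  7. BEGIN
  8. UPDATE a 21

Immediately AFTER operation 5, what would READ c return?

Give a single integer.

Answer: 19

Derivation:
Initial committed: {a=20, c=6, e=16}
Op 1: BEGIN: in_txn=True, pending={}
Op 2: COMMIT: merged [] into committed; committed now {a=20, c=6, e=16}
Op 3: BEGIN: in_txn=True, pending={}
Op 4: UPDATE c=19 (pending; pending now {c=19})
Op 5: UPDATE c=19 (pending; pending now {c=19})
After op 5: visible(c) = 19 (pending={c=19}, committed={a=20, c=6, e=16})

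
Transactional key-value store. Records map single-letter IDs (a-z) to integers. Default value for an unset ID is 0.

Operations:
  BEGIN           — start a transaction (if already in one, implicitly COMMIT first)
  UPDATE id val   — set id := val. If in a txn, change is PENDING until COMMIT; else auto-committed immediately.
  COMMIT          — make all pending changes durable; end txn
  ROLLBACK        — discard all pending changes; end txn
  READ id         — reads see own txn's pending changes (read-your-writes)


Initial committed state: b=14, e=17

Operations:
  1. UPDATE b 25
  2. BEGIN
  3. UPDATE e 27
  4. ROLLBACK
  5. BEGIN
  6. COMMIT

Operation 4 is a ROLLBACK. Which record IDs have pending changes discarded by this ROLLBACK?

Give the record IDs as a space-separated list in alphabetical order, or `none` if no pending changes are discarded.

Answer: e

Derivation:
Initial committed: {b=14, e=17}
Op 1: UPDATE b=25 (auto-commit; committed b=25)
Op 2: BEGIN: in_txn=True, pending={}
Op 3: UPDATE e=27 (pending; pending now {e=27})
Op 4: ROLLBACK: discarded pending ['e']; in_txn=False
Op 5: BEGIN: in_txn=True, pending={}
Op 6: COMMIT: merged [] into committed; committed now {b=25, e=17}
ROLLBACK at op 4 discards: ['e']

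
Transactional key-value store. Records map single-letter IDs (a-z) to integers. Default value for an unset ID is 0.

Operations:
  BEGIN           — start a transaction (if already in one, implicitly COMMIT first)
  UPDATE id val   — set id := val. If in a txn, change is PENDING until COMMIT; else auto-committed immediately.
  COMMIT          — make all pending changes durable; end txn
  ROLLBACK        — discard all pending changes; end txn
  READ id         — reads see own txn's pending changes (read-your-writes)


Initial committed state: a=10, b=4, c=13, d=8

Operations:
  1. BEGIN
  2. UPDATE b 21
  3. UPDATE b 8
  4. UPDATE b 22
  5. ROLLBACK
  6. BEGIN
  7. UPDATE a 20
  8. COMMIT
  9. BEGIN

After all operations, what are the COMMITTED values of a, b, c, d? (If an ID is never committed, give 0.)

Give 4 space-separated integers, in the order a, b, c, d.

Initial committed: {a=10, b=4, c=13, d=8}
Op 1: BEGIN: in_txn=True, pending={}
Op 2: UPDATE b=21 (pending; pending now {b=21})
Op 3: UPDATE b=8 (pending; pending now {b=8})
Op 4: UPDATE b=22 (pending; pending now {b=22})
Op 5: ROLLBACK: discarded pending ['b']; in_txn=False
Op 6: BEGIN: in_txn=True, pending={}
Op 7: UPDATE a=20 (pending; pending now {a=20})
Op 8: COMMIT: merged ['a'] into committed; committed now {a=20, b=4, c=13, d=8}
Op 9: BEGIN: in_txn=True, pending={}
Final committed: {a=20, b=4, c=13, d=8}

Answer: 20 4 13 8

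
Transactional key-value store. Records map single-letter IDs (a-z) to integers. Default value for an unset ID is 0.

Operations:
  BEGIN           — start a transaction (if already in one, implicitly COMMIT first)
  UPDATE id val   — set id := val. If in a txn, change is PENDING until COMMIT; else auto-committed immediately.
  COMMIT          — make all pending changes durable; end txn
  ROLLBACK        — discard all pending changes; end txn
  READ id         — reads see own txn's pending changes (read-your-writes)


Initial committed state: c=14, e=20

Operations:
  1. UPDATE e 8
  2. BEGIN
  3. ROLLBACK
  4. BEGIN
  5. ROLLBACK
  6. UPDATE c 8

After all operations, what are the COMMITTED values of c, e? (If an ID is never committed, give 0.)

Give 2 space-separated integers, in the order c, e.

Answer: 8 8

Derivation:
Initial committed: {c=14, e=20}
Op 1: UPDATE e=8 (auto-commit; committed e=8)
Op 2: BEGIN: in_txn=True, pending={}
Op 3: ROLLBACK: discarded pending []; in_txn=False
Op 4: BEGIN: in_txn=True, pending={}
Op 5: ROLLBACK: discarded pending []; in_txn=False
Op 6: UPDATE c=8 (auto-commit; committed c=8)
Final committed: {c=8, e=8}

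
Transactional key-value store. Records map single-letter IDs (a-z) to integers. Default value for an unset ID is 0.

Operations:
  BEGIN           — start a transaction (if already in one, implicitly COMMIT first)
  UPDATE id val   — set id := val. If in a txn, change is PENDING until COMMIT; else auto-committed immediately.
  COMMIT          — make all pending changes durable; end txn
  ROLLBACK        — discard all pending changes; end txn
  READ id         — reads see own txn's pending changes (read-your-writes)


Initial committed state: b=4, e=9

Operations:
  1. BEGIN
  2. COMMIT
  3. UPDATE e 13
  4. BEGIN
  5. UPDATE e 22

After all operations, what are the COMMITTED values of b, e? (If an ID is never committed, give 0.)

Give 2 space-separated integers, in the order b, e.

Answer: 4 13

Derivation:
Initial committed: {b=4, e=9}
Op 1: BEGIN: in_txn=True, pending={}
Op 2: COMMIT: merged [] into committed; committed now {b=4, e=9}
Op 3: UPDATE e=13 (auto-commit; committed e=13)
Op 4: BEGIN: in_txn=True, pending={}
Op 5: UPDATE e=22 (pending; pending now {e=22})
Final committed: {b=4, e=13}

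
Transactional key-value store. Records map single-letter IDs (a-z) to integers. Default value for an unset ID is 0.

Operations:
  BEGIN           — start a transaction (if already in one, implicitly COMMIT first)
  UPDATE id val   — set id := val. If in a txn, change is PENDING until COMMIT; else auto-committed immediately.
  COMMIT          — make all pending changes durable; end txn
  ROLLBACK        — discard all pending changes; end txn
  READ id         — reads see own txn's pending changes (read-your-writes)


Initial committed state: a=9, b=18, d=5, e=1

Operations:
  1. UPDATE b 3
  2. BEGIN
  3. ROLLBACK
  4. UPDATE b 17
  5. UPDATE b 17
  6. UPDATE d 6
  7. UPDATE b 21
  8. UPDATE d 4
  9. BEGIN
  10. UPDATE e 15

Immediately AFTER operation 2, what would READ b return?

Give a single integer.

Initial committed: {a=9, b=18, d=5, e=1}
Op 1: UPDATE b=3 (auto-commit; committed b=3)
Op 2: BEGIN: in_txn=True, pending={}
After op 2: visible(b) = 3 (pending={}, committed={a=9, b=3, d=5, e=1})

Answer: 3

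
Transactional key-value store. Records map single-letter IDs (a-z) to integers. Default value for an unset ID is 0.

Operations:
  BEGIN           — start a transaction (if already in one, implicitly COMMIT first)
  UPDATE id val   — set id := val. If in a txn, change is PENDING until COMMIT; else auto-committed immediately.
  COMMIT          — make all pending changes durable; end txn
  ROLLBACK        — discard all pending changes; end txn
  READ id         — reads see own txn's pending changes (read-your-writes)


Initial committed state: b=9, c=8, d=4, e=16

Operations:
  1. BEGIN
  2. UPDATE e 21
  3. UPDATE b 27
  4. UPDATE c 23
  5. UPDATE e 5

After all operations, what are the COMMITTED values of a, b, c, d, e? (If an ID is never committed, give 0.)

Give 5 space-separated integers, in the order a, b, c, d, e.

Initial committed: {b=9, c=8, d=4, e=16}
Op 1: BEGIN: in_txn=True, pending={}
Op 2: UPDATE e=21 (pending; pending now {e=21})
Op 3: UPDATE b=27 (pending; pending now {b=27, e=21})
Op 4: UPDATE c=23 (pending; pending now {b=27, c=23, e=21})
Op 5: UPDATE e=5 (pending; pending now {b=27, c=23, e=5})
Final committed: {b=9, c=8, d=4, e=16}

Answer: 0 9 8 4 16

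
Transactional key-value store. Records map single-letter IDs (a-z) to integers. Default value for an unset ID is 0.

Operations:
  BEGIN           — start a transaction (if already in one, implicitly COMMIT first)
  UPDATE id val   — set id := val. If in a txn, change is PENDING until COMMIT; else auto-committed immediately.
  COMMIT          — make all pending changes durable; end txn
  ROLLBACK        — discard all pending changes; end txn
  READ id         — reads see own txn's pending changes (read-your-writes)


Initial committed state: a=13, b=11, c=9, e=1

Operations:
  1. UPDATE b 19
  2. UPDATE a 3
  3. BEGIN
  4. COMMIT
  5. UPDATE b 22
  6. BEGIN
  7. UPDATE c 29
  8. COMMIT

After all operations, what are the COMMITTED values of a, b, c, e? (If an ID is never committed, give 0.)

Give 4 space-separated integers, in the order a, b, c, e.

Answer: 3 22 29 1

Derivation:
Initial committed: {a=13, b=11, c=9, e=1}
Op 1: UPDATE b=19 (auto-commit; committed b=19)
Op 2: UPDATE a=3 (auto-commit; committed a=3)
Op 3: BEGIN: in_txn=True, pending={}
Op 4: COMMIT: merged [] into committed; committed now {a=3, b=19, c=9, e=1}
Op 5: UPDATE b=22 (auto-commit; committed b=22)
Op 6: BEGIN: in_txn=True, pending={}
Op 7: UPDATE c=29 (pending; pending now {c=29})
Op 8: COMMIT: merged ['c'] into committed; committed now {a=3, b=22, c=29, e=1}
Final committed: {a=3, b=22, c=29, e=1}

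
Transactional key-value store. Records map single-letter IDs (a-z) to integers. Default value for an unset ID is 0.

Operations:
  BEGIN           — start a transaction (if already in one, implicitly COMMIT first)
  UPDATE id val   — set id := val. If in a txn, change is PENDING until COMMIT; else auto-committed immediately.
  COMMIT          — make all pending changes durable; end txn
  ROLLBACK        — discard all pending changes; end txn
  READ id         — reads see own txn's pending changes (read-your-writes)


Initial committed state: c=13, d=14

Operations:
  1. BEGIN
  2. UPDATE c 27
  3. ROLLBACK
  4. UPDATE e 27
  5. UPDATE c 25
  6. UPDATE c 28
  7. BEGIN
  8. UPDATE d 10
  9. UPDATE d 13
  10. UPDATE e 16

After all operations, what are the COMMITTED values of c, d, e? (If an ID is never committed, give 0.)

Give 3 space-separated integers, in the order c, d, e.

Answer: 28 14 27

Derivation:
Initial committed: {c=13, d=14}
Op 1: BEGIN: in_txn=True, pending={}
Op 2: UPDATE c=27 (pending; pending now {c=27})
Op 3: ROLLBACK: discarded pending ['c']; in_txn=False
Op 4: UPDATE e=27 (auto-commit; committed e=27)
Op 5: UPDATE c=25 (auto-commit; committed c=25)
Op 6: UPDATE c=28 (auto-commit; committed c=28)
Op 7: BEGIN: in_txn=True, pending={}
Op 8: UPDATE d=10 (pending; pending now {d=10})
Op 9: UPDATE d=13 (pending; pending now {d=13})
Op 10: UPDATE e=16 (pending; pending now {d=13, e=16})
Final committed: {c=28, d=14, e=27}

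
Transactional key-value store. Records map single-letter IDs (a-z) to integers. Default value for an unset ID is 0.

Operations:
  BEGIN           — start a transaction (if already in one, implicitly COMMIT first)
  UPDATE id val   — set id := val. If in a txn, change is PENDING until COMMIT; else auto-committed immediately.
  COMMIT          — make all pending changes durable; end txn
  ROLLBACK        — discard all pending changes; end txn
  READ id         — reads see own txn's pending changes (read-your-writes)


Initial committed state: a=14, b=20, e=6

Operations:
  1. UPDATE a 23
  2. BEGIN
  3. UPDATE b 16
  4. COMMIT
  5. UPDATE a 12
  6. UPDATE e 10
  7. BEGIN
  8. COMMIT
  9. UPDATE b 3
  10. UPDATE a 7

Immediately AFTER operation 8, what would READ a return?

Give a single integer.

Initial committed: {a=14, b=20, e=6}
Op 1: UPDATE a=23 (auto-commit; committed a=23)
Op 2: BEGIN: in_txn=True, pending={}
Op 3: UPDATE b=16 (pending; pending now {b=16})
Op 4: COMMIT: merged ['b'] into committed; committed now {a=23, b=16, e=6}
Op 5: UPDATE a=12 (auto-commit; committed a=12)
Op 6: UPDATE e=10 (auto-commit; committed e=10)
Op 7: BEGIN: in_txn=True, pending={}
Op 8: COMMIT: merged [] into committed; committed now {a=12, b=16, e=10}
After op 8: visible(a) = 12 (pending={}, committed={a=12, b=16, e=10})

Answer: 12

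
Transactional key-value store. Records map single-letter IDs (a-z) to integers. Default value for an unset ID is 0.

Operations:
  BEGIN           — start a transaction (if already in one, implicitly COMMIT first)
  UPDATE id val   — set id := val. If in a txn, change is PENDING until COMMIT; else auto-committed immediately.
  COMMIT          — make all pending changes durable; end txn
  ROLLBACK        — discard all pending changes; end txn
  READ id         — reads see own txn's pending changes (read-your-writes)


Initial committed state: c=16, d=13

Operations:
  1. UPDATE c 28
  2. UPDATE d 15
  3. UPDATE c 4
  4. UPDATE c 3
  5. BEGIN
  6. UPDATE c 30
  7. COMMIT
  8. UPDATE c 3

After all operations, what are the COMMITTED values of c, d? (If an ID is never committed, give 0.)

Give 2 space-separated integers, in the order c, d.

Initial committed: {c=16, d=13}
Op 1: UPDATE c=28 (auto-commit; committed c=28)
Op 2: UPDATE d=15 (auto-commit; committed d=15)
Op 3: UPDATE c=4 (auto-commit; committed c=4)
Op 4: UPDATE c=3 (auto-commit; committed c=3)
Op 5: BEGIN: in_txn=True, pending={}
Op 6: UPDATE c=30 (pending; pending now {c=30})
Op 7: COMMIT: merged ['c'] into committed; committed now {c=30, d=15}
Op 8: UPDATE c=3 (auto-commit; committed c=3)
Final committed: {c=3, d=15}

Answer: 3 15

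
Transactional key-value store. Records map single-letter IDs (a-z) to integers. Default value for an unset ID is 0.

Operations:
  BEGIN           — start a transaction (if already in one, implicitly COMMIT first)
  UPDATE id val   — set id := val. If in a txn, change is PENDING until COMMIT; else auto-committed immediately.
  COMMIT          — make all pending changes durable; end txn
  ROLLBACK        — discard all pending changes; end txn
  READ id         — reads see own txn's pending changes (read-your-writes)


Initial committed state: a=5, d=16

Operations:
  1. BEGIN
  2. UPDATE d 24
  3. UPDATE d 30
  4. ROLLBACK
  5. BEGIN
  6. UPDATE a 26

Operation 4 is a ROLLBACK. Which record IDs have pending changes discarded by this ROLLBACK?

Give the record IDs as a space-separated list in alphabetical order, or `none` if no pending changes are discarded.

Initial committed: {a=5, d=16}
Op 1: BEGIN: in_txn=True, pending={}
Op 2: UPDATE d=24 (pending; pending now {d=24})
Op 3: UPDATE d=30 (pending; pending now {d=30})
Op 4: ROLLBACK: discarded pending ['d']; in_txn=False
Op 5: BEGIN: in_txn=True, pending={}
Op 6: UPDATE a=26 (pending; pending now {a=26})
ROLLBACK at op 4 discards: ['d']

Answer: d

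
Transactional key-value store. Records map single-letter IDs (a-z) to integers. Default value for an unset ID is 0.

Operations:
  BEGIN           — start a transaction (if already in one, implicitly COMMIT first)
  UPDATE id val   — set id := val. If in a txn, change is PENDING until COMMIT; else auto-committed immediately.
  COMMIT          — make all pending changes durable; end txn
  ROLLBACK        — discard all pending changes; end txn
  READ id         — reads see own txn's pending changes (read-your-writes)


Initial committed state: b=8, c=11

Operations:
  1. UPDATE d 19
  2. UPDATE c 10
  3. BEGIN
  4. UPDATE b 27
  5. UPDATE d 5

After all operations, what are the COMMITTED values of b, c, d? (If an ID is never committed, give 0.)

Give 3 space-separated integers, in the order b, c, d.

Initial committed: {b=8, c=11}
Op 1: UPDATE d=19 (auto-commit; committed d=19)
Op 2: UPDATE c=10 (auto-commit; committed c=10)
Op 3: BEGIN: in_txn=True, pending={}
Op 4: UPDATE b=27 (pending; pending now {b=27})
Op 5: UPDATE d=5 (pending; pending now {b=27, d=5})
Final committed: {b=8, c=10, d=19}

Answer: 8 10 19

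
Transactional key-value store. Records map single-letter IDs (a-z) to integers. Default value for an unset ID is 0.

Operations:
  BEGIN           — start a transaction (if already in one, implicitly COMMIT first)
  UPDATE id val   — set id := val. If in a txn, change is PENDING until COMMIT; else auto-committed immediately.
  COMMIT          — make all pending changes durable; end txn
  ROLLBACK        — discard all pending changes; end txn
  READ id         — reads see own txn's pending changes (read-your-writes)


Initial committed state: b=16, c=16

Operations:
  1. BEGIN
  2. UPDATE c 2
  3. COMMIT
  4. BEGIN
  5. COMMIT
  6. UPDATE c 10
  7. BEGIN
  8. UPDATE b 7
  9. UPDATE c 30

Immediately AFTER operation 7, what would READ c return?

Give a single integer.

Initial committed: {b=16, c=16}
Op 1: BEGIN: in_txn=True, pending={}
Op 2: UPDATE c=2 (pending; pending now {c=2})
Op 3: COMMIT: merged ['c'] into committed; committed now {b=16, c=2}
Op 4: BEGIN: in_txn=True, pending={}
Op 5: COMMIT: merged [] into committed; committed now {b=16, c=2}
Op 6: UPDATE c=10 (auto-commit; committed c=10)
Op 7: BEGIN: in_txn=True, pending={}
After op 7: visible(c) = 10 (pending={}, committed={b=16, c=10})

Answer: 10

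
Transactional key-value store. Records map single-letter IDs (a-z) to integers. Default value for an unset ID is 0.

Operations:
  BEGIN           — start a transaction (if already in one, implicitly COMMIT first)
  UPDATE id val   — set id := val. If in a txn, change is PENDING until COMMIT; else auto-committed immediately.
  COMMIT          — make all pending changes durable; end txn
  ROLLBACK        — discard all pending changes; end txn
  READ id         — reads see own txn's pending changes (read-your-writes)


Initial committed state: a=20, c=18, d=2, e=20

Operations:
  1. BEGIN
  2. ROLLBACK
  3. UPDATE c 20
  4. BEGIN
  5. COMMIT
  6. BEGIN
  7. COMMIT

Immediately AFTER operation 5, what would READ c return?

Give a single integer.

Initial committed: {a=20, c=18, d=2, e=20}
Op 1: BEGIN: in_txn=True, pending={}
Op 2: ROLLBACK: discarded pending []; in_txn=False
Op 3: UPDATE c=20 (auto-commit; committed c=20)
Op 4: BEGIN: in_txn=True, pending={}
Op 5: COMMIT: merged [] into committed; committed now {a=20, c=20, d=2, e=20}
After op 5: visible(c) = 20 (pending={}, committed={a=20, c=20, d=2, e=20})

Answer: 20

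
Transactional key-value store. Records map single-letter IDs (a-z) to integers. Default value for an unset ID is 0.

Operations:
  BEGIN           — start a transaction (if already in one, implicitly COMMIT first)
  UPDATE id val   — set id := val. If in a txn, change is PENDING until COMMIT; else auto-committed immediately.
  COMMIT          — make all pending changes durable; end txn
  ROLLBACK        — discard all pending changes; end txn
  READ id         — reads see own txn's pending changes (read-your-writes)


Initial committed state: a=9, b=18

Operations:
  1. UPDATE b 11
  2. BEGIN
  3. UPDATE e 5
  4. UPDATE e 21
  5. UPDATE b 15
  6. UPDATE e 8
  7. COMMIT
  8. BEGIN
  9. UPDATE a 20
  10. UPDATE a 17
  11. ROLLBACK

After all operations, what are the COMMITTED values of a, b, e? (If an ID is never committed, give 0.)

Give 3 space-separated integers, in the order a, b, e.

Answer: 9 15 8

Derivation:
Initial committed: {a=9, b=18}
Op 1: UPDATE b=11 (auto-commit; committed b=11)
Op 2: BEGIN: in_txn=True, pending={}
Op 3: UPDATE e=5 (pending; pending now {e=5})
Op 4: UPDATE e=21 (pending; pending now {e=21})
Op 5: UPDATE b=15 (pending; pending now {b=15, e=21})
Op 6: UPDATE e=8 (pending; pending now {b=15, e=8})
Op 7: COMMIT: merged ['b', 'e'] into committed; committed now {a=9, b=15, e=8}
Op 8: BEGIN: in_txn=True, pending={}
Op 9: UPDATE a=20 (pending; pending now {a=20})
Op 10: UPDATE a=17 (pending; pending now {a=17})
Op 11: ROLLBACK: discarded pending ['a']; in_txn=False
Final committed: {a=9, b=15, e=8}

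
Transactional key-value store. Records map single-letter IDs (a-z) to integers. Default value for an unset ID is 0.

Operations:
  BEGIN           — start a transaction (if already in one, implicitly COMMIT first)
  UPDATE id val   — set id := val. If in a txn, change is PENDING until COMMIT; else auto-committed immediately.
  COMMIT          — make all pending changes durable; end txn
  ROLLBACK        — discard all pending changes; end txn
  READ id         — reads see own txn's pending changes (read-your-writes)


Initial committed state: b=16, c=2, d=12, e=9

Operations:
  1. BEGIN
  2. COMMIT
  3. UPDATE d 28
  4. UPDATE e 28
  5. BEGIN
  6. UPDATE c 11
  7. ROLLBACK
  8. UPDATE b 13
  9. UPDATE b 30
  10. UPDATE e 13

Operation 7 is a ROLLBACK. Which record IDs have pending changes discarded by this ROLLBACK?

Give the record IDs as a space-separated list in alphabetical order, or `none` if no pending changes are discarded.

Answer: c

Derivation:
Initial committed: {b=16, c=2, d=12, e=9}
Op 1: BEGIN: in_txn=True, pending={}
Op 2: COMMIT: merged [] into committed; committed now {b=16, c=2, d=12, e=9}
Op 3: UPDATE d=28 (auto-commit; committed d=28)
Op 4: UPDATE e=28 (auto-commit; committed e=28)
Op 5: BEGIN: in_txn=True, pending={}
Op 6: UPDATE c=11 (pending; pending now {c=11})
Op 7: ROLLBACK: discarded pending ['c']; in_txn=False
Op 8: UPDATE b=13 (auto-commit; committed b=13)
Op 9: UPDATE b=30 (auto-commit; committed b=30)
Op 10: UPDATE e=13 (auto-commit; committed e=13)
ROLLBACK at op 7 discards: ['c']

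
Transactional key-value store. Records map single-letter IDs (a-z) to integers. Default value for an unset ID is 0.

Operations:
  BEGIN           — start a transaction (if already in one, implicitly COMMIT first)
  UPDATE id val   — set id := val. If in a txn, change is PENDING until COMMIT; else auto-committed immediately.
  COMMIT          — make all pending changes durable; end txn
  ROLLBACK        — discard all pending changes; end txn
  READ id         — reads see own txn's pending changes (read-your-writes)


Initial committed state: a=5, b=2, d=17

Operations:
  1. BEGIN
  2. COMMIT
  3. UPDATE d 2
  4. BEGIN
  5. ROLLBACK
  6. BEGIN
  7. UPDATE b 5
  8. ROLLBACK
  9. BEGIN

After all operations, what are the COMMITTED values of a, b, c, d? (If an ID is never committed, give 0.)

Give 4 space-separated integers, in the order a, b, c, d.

Answer: 5 2 0 2

Derivation:
Initial committed: {a=5, b=2, d=17}
Op 1: BEGIN: in_txn=True, pending={}
Op 2: COMMIT: merged [] into committed; committed now {a=5, b=2, d=17}
Op 3: UPDATE d=2 (auto-commit; committed d=2)
Op 4: BEGIN: in_txn=True, pending={}
Op 5: ROLLBACK: discarded pending []; in_txn=False
Op 6: BEGIN: in_txn=True, pending={}
Op 7: UPDATE b=5 (pending; pending now {b=5})
Op 8: ROLLBACK: discarded pending ['b']; in_txn=False
Op 9: BEGIN: in_txn=True, pending={}
Final committed: {a=5, b=2, d=2}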